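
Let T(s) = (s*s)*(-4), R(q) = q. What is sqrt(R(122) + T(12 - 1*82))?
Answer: I*sqrt(19478) ≈ 139.56*I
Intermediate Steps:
T(s) = -4*s**2 (T(s) = s**2*(-4) = -4*s**2)
sqrt(R(122) + T(12 - 1*82)) = sqrt(122 - 4*(12 - 1*82)**2) = sqrt(122 - 4*(12 - 82)**2) = sqrt(122 - 4*(-70)**2) = sqrt(122 - 4*4900) = sqrt(122 - 19600) = sqrt(-19478) = I*sqrt(19478)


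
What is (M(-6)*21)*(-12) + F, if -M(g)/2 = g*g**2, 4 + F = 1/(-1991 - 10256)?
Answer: -1333306397/12247 ≈ -1.0887e+5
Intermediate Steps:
F = -48989/12247 (F = -4 + 1/(-1991 - 10256) = -4 + 1/(-12247) = -4 - 1/12247 = -48989/12247 ≈ -4.0001)
M(g) = -2*g**3 (M(g) = -2*g*g**2 = -2*g**3)
(M(-6)*21)*(-12) + F = (-2*(-6)**3*21)*(-12) - 48989/12247 = (-2*(-216)*21)*(-12) - 48989/12247 = (432*21)*(-12) - 48989/12247 = 9072*(-12) - 48989/12247 = -108864 - 48989/12247 = -1333306397/12247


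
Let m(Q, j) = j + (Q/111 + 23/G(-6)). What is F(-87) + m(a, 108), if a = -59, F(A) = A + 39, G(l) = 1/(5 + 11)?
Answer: 47449/111 ≈ 427.47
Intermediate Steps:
G(l) = 1/16
F(A) = 39 + A
m(Q, j) = 368 + j + Q/111 (m(Q, j) = j + (Q/111 + 23/(1/16)) = j + (Q*(1/111) + 23*16) = j + (Q/111 + 368) = j + (368 + Q/111) = 368 + j + Q/111)
F(-87) + m(a, 108) = (39 - 87) + (368 + 108 + (1/111)*(-59)) = -48 + (368 + 108 - 59/111) = -48 + 52777/111 = 47449/111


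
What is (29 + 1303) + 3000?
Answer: 4332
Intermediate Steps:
(29 + 1303) + 3000 = 1332 + 3000 = 4332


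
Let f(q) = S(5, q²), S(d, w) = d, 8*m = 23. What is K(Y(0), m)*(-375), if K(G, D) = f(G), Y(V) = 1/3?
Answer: -1875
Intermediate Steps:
Y(V) = ⅓
m = 23/8 (m = (⅛)*23 = 23/8 ≈ 2.8750)
f(q) = 5
K(G, D) = 5
K(Y(0), m)*(-375) = 5*(-375) = -1875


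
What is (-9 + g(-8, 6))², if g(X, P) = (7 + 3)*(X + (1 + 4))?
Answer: 1521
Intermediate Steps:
g(X, P) = 50 + 10*X (g(X, P) = 10*(X + 5) = 10*(5 + X) = 50 + 10*X)
(-9 + g(-8, 6))² = (-9 + (50 + 10*(-8)))² = (-9 + (50 - 80))² = (-9 - 30)² = (-39)² = 1521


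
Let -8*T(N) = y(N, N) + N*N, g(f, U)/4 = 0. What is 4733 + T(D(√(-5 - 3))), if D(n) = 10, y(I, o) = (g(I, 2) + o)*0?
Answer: 9441/2 ≈ 4720.5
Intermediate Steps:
g(f, U) = 0 (g(f, U) = 4*0 = 0)
y(I, o) = 0 (y(I, o) = (0 + o)*0 = o*0 = 0)
T(N) = -N²/8 (T(N) = -(0 + N*N)/8 = -(0 + N²)/8 = -N²/8)
4733 + T(D(√(-5 - 3))) = 4733 - ⅛*10² = 4733 - ⅛*100 = 4733 - 25/2 = 9441/2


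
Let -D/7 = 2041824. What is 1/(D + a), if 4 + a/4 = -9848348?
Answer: -1/53686176 ≈ -1.8627e-8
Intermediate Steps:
D = -14292768 (D = -7*2041824 = -14292768)
a = -39393408 (a = -16 + 4*(-9848348) = -16 - 39393392 = -39393408)
1/(D + a) = 1/(-14292768 - 39393408) = 1/(-53686176) = -1/53686176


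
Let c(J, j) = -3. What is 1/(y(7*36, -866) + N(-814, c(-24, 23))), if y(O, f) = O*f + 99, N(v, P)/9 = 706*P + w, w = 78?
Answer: -1/236493 ≈ -4.2285e-6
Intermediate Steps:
N(v, P) = 702 + 6354*P (N(v, P) = 9*(706*P + 78) = 9*(78 + 706*P) = 702 + 6354*P)
y(O, f) = 99 + O*f
1/(y(7*36, -866) + N(-814, c(-24, 23))) = 1/((99 + (7*36)*(-866)) + (702 + 6354*(-3))) = 1/((99 + 252*(-866)) + (702 - 19062)) = 1/((99 - 218232) - 18360) = 1/(-218133 - 18360) = 1/(-236493) = -1/236493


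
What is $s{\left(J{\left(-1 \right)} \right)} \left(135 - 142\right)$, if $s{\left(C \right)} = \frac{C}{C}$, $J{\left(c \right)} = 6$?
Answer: $-7$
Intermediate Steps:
$s{\left(C \right)} = 1$
$s{\left(J{\left(-1 \right)} \right)} \left(135 - 142\right) = 1 \left(135 - 142\right) = 1 \left(-7\right) = -7$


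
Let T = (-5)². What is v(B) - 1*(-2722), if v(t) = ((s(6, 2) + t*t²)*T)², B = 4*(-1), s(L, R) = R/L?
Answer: 22825123/9 ≈ 2.5361e+6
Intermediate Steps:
T = 25
B = -4
v(t) = (25/3 + 25*t³)² (v(t) = ((2/6 + t*t²)*25)² = ((2*(⅙) + t³)*25)² = ((⅓ + t³)*25)² = (25/3 + 25*t³)²)
v(B) - 1*(-2722) = 625*(1 + 3*(-4)³)²/9 - 1*(-2722) = 625*(1 + 3*(-64))²/9 + 2722 = 625*(1 - 192)²/9 + 2722 = (625/9)*(-191)² + 2722 = (625/9)*36481 + 2722 = 22800625/9 + 2722 = 22825123/9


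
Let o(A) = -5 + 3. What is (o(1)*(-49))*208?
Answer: 20384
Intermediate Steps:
o(A) = -2
(o(1)*(-49))*208 = -2*(-49)*208 = 98*208 = 20384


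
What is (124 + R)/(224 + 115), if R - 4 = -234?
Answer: -106/339 ≈ -0.31268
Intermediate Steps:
R = -230 (R = 4 - 234 = -230)
(124 + R)/(224 + 115) = (124 - 230)/(224 + 115) = -106/339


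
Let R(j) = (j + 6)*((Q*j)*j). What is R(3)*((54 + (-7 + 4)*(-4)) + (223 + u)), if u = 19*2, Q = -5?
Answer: -132435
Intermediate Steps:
u = 38
R(j) = -5*j²*(6 + j) (R(j) = (j + 6)*((-5*j)*j) = (6 + j)*(-5*j²) = -5*j²*(6 + j))
R(3)*((54 + (-7 + 4)*(-4)) + (223 + u)) = (5*3²*(-6 - 1*3))*((54 + (-7 + 4)*(-4)) + (223 + 38)) = (5*9*(-6 - 3))*((54 - 3*(-4)) + 261) = (5*9*(-9))*((54 + 12) + 261) = -405*(66 + 261) = -405*327 = -132435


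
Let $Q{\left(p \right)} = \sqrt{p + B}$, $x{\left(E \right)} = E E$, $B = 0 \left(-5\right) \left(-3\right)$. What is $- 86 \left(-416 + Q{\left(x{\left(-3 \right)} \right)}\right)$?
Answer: $35518$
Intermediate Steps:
$B = 0$ ($B = 0 \left(-3\right) = 0$)
$x{\left(E \right)} = E^{2}$
$Q{\left(p \right)} = \sqrt{p}$ ($Q{\left(p \right)} = \sqrt{p + 0} = \sqrt{p}$)
$- 86 \left(-416 + Q{\left(x{\left(-3 \right)} \right)}\right) = - 86 \left(-416 + \sqrt{\left(-3\right)^{2}}\right) = - 86 \left(-416 + \sqrt{9}\right) = - 86 \left(-416 + 3\right) = \left(-86\right) \left(-413\right) = 35518$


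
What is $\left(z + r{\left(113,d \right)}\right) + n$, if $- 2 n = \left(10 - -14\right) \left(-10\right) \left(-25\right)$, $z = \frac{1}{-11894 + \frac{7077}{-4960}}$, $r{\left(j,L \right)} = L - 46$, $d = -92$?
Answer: $- \frac{185146137706}{59001317} \approx -3138.0$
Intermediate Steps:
$r{\left(j,L \right)} = -46 + L$ ($r{\left(j,L \right)} = L - 46 = -46 + L$)
$z = - \frac{4960}{59001317}$ ($z = \frac{1}{-11894 + 7077 \left(- \frac{1}{4960}\right)} = \frac{1}{-11894 - \frac{7077}{4960}} = \frac{1}{- \frac{59001317}{4960}} = - \frac{4960}{59001317} \approx -8.4066 \cdot 10^{-5}$)
$n = -3000$ ($n = - \frac{\left(10 - -14\right) \left(-10\right) \left(-25\right)}{2} = - \frac{\left(10 + 14\right) \left(-10\right) \left(-25\right)}{2} = - \frac{24 \left(-10\right) \left(-25\right)}{2} = - \frac{\left(-240\right) \left(-25\right)}{2} = \left(- \frac{1}{2}\right) 6000 = -3000$)
$\left(z + r{\left(113,d \right)}\right) + n = \left(- \frac{4960}{59001317} - 138\right) - 3000 = - \frac{8142186706}{59001317} - 3000 = - \frac{185146137706}{59001317}$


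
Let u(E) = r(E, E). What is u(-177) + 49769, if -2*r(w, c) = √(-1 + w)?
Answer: 49769 - I*√178/2 ≈ 49769.0 - 6.6708*I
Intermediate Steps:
r(w, c) = -√(-1 + w)/2
u(E) = -√(-1 + E)/2
u(-177) + 49769 = -√(-1 - 177)/2 + 49769 = -I*√178/2 + 49769 = 49769 - I*√178/2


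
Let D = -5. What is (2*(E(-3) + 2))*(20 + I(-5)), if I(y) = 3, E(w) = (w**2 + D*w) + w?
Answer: 1058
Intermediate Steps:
E(w) = w**2 - 4*w (E(w) = (w**2 - 5*w) + w = w**2 - 4*w)
(2*(E(-3) + 2))*(20 + I(-5)) = (2*(-3*(-4 - 3) + 2))*(20 + 3) = (2*(-3*(-7) + 2))*23 = (2*(21 + 2))*23 = (2*23)*23 = 46*23 = 1058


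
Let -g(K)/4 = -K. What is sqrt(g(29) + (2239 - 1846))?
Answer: sqrt(509) ≈ 22.561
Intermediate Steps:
g(K) = 4*K (g(K) = -(-4)*K = 4*K)
sqrt(g(29) + (2239 - 1846)) = sqrt(4*29 + (2239 - 1846)) = sqrt(116 + 393) = sqrt(509)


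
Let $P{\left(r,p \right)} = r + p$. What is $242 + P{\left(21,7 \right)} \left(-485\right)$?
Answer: $-13338$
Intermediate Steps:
$P{\left(r,p \right)} = p + r$
$242 + P{\left(21,7 \right)} \left(-485\right) = 242 + \left(7 + 21\right) \left(-485\right) = 242 + 28 \left(-485\right) = 242 - 13580 = -13338$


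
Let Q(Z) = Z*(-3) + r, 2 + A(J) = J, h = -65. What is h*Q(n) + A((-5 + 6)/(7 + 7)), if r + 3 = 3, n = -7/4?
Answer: -9609/28 ≈ -343.18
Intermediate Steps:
n = -7/4 (n = -7*1/4 = -7/4 ≈ -1.7500)
r = 0 (r = -3 + 3 = 0)
A(J) = -2 + J
Q(Z) = -3*Z (Q(Z) = Z*(-3) + 0 = -3*Z + 0 = -3*Z)
h*Q(n) + A((-5 + 6)/(7 + 7)) = -(-195)*(-7)/4 + (-2 + (-5 + 6)/(7 + 7)) = -65*21/4 + (-2 + 1/14) = -1365/4 + (-2 + 1*(1/14)) = -1365/4 + (-2 + 1/14) = -1365/4 - 27/14 = -9609/28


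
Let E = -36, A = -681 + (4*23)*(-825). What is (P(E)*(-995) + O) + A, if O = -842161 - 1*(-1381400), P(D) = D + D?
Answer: 534298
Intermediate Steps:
A = -76581 (A = -681 + 92*(-825) = -681 - 75900 = -76581)
P(D) = 2*D
O = 539239 (O = -842161 + 1381400 = 539239)
(P(E)*(-995) + O) + A = ((2*(-36))*(-995) + 539239) - 76581 = (-72*(-995) + 539239) - 76581 = (71640 + 539239) - 76581 = 610879 - 76581 = 534298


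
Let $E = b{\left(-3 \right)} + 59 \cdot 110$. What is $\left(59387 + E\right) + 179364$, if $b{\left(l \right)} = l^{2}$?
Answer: $245250$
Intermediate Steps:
$E = 6499$ ($E = \left(-3\right)^{2} + 59 \cdot 110 = 9 + 6490 = 6499$)
$\left(59387 + E\right) + 179364 = \left(59387 + 6499\right) + 179364 = 65886 + 179364 = 245250$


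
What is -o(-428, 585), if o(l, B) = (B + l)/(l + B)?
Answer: -1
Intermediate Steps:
o(l, B) = 1 (o(l, B) = (B + l)/(B + l) = 1)
-o(-428, 585) = -1*1 = -1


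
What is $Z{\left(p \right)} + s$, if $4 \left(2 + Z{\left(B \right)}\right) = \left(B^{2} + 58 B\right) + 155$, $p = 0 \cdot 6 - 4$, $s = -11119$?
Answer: $- \frac{44545}{4} \approx -11136.0$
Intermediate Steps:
$p = -4$ ($p = 0 - 4 = -4$)
$Z{\left(B \right)} = \frac{147}{4} + \frac{B^{2}}{4} + \frac{29 B}{2}$ ($Z{\left(B \right)} = -2 + \frac{\left(B^{2} + 58 B\right) + 155}{4} = -2 + \frac{155 + B^{2} + 58 B}{4} = -2 + \left(\frac{155}{4} + \frac{B^{2}}{4} + \frac{29 B}{2}\right) = \frac{147}{4} + \frac{B^{2}}{4} + \frac{29 B}{2}$)
$Z{\left(p \right)} + s = \left(\frac{147}{4} + \frac{\left(-4\right)^{2}}{4} + \frac{29}{2} \left(-4\right)\right) - 11119 = \left(\frac{147}{4} + \frac{1}{4} \cdot 16 - 58\right) - 11119 = \left(\frac{147}{4} + 4 - 58\right) - 11119 = - \frac{69}{4} - 11119 = - \frac{44545}{4}$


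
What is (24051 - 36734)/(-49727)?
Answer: 12683/49727 ≈ 0.25505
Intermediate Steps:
(24051 - 36734)/(-49727) = -12683*(-1/49727) = 12683/49727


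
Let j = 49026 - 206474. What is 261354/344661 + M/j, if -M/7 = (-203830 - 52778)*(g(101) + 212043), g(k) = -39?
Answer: -5468812740070178/2261091047 ≈ -2.4187e+6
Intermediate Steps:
j = -157448
M = 380813457024 (M = -7*(-203830 - 52778)*(-39 + 212043) = -(-1796256)*212004 = -7*(-54401922432) = 380813457024)
261354/344661 + M/j = 261354/344661 + 380813457024/(-157448) = 261354*(1/344661) + 380813457024*(-1/157448) = 87118/114887 - 47601682128/19681 = -5468812740070178/2261091047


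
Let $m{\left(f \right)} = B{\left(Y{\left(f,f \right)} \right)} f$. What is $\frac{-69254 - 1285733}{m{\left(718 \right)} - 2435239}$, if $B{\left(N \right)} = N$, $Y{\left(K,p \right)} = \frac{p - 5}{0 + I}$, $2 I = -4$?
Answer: $\frac{1354987}{2691206} \approx 0.50349$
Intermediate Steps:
$I = -2$ ($I = \frac{1}{2} \left(-4\right) = -2$)
$Y{\left(K,p \right)} = \frac{5}{2} - \frac{p}{2}$ ($Y{\left(K,p \right)} = \frac{p - 5}{0 - 2} = \frac{-5 + p}{-2} = \left(-5 + p\right) \left(- \frac{1}{2}\right) = \frac{5}{2} - \frac{p}{2}$)
$m{\left(f \right)} = f \left(\frac{5}{2} - \frac{f}{2}\right)$ ($m{\left(f \right)} = \left(\frac{5}{2} - \frac{f}{2}\right) f = f \left(\frac{5}{2} - \frac{f}{2}\right)$)
$\frac{-69254 - 1285733}{m{\left(718 \right)} - 2435239} = \frac{-69254 - 1285733}{\frac{1}{2} \cdot 718 \left(5 - 718\right) - 2435239} = - \frac{1354987}{\frac{1}{2} \cdot 718 \left(5 - 718\right) - 2435239} = - \frac{1354987}{\frac{1}{2} \cdot 718 \left(-713\right) - 2435239} = - \frac{1354987}{-255967 - 2435239} = - \frac{1354987}{-2691206} = \left(-1354987\right) \left(- \frac{1}{2691206}\right) = \frac{1354987}{2691206}$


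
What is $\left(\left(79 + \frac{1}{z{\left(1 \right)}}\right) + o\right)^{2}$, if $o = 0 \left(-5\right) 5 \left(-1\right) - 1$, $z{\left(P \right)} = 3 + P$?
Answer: $\frac{97969}{16} \approx 6123.1$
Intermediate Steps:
$o = -1$ ($o = 0 \cdot 5 \left(-1\right) - 1 = 0 \left(-1\right) - 1 = 0 - 1 = -1$)
$\left(\left(79 + \frac{1}{z{\left(1 \right)}}\right) + o\right)^{2} = \left(\left(79 + \frac{1}{3 + 1}\right) - 1\right)^{2} = \left(\left(79 + \frac{1}{4}\right) - 1\right)^{2} = \left(\frac{317}{4} - 1\right)^{2} = \left(\frac{313}{4}\right)^{2} = \frac{97969}{16}$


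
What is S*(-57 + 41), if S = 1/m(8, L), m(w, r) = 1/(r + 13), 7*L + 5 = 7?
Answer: -1488/7 ≈ -212.57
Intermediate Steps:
L = 2/7 (L = -5/7 + (⅐)*7 = -5/7 + 1 = 2/7 ≈ 0.28571)
m(w, r) = 1/(13 + r)
S = 93/7 (S = 1/(1/(13 + 2/7)) = 1/(1/(93/7)) = 1/(7/93) = 93/7 ≈ 13.286)
S*(-57 + 41) = 93*(-57 + 41)/7 = (93/7)*(-16) = -1488/7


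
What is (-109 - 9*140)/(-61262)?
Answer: 1369/61262 ≈ 0.022347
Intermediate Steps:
(-109 - 9*140)/(-61262) = (-109 - 1260)*(-1/61262) = -1369*(-1/61262) = 1369/61262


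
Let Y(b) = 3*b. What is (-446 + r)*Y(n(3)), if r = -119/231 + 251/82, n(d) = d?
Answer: -3599961/902 ≈ -3991.1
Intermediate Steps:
r = 6889/2706 (r = -119*1/231 + 251*(1/82) = -17/33 + 251/82 = 6889/2706 ≈ 2.5458)
(-446 + r)*Y(n(3)) = (-446 + 6889/2706)*(3*3) = -1199987/2706*9 = -3599961/902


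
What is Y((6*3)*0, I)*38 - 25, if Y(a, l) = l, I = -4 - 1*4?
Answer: -329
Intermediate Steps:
I = -8 (I = -4 - 4 = -8)
Y((6*3)*0, I)*38 - 25 = -8*38 - 25 = -304 - 25 = -329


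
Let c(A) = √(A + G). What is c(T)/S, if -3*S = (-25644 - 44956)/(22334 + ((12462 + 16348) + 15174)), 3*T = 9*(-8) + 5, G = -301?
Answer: 33159*I*√2910/35300 ≈ 50.673*I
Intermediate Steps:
T = -67/3 (T = (9*(-8) + 5)/3 = (-72 + 5)/3 = (⅓)*(-67) = -67/3 ≈ -22.333)
c(A) = √(-301 + A) (c(A) = √(A - 301) = √(-301 + A))
S = 35300/99477 (S = -(-25644 - 44956)/(3*(22334 + ((12462 + 16348) + 15174))) = -(-70600)/(3*(22334 + (28810 + 15174))) = -(-70600)/(3*(22334 + 43984)) = -(-70600)/(3*66318) = -⅓*(-35300/33159) = 35300/99477 ≈ 0.35486)
c(T)/S = √(-301 - 67/3)/(35300/99477) = √(-970/3)*(99477/35300) = (I*√2910/3)*(99477/35300) = 33159*I*√2910/35300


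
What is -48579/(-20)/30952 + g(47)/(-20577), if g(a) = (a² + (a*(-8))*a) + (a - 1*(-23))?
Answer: 3509497601/4245995360 ≈ 0.82654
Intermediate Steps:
g(a) = 23 + a - 7*a² (g(a) = (a² + (-8*a)*a) + (a + 23) = (a² - 8*a²) + (23 + a) = -7*a² + (23 + a) = 23 + a - 7*a²)
-48579/(-20)/30952 + g(47)/(-20577) = -48579/(-20)/30952 + (23 + 47 - 7*47²)/(-20577) = -48579*(-1/20)*(1/30952) + (23 + 47 - 7*2209)*(-1/20577) = (48579/20)*(1/30952) + (23 + 47 - 15463)*(-1/20577) = 48579/619040 - 15393*(-1/20577) = 48579/619040 + 5131/6859 = 3509497601/4245995360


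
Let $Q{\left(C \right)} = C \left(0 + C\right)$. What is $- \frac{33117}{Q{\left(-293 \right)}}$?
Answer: $- \frac{33117}{85849} \approx -0.38576$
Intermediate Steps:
$Q{\left(C \right)} = C^{2}$ ($Q{\left(C \right)} = C C = C^{2}$)
$- \frac{33117}{Q{\left(-293 \right)}} = - \frac{33117}{\left(-293\right)^{2}} = - \frac{33117}{85849}$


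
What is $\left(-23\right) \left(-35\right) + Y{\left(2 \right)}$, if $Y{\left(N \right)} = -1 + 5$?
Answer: $809$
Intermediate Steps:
$Y{\left(N \right)} = 4$
$\left(-23\right) \left(-35\right) + Y{\left(2 \right)} = \left(-23\right) \left(-35\right) + 4 = 805 + 4 = 809$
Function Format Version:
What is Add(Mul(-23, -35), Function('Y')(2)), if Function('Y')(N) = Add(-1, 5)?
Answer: 809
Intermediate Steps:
Function('Y')(N) = 4
Add(Mul(-23, -35), Function('Y')(2)) = Add(Mul(-23, -35), 4) = Add(805, 4) = 809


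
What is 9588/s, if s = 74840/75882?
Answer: 90944577/9355 ≈ 9721.5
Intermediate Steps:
s = 37420/37941 (s = 74840*(1/75882) = 37420/37941 ≈ 0.98627)
9588/s = 9588/(37420/37941) = 9588*(37941/37420) = 90944577/9355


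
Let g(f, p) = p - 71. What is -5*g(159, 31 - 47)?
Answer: 435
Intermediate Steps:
g(f, p) = -71 + p
-5*g(159, 31 - 47) = -5*(-71 + (31 - 47)) = -5*(-71 - 16) = -5*(-87) = 435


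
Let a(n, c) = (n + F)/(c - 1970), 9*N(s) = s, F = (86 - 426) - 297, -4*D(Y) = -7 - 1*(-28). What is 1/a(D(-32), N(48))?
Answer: 3368/1101 ≈ 3.0590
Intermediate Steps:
D(Y) = -21/4 (D(Y) = -(-7 - 1*(-28))/4 = -(-7 + 28)/4 = -¼*21 = -21/4)
F = -637 (F = -340 - 297 = -637)
N(s) = s/9
a(n, c) = (-637 + n)/(-1970 + c) (a(n, c) = (n - 637)/(c - 1970) = (-637 + n)/(-1970 + c))
1/a(D(-32), N(48)) = 1/((-637 - 21/4)/(-1970 + (⅑)*48)) = 1/(-2569/4/(-1970 + 16/3)) = 1/(-2569/4/(-5894/3)) = 1/(-3/5894*(-2569/4)) = 1/(1101/3368) = 3368/1101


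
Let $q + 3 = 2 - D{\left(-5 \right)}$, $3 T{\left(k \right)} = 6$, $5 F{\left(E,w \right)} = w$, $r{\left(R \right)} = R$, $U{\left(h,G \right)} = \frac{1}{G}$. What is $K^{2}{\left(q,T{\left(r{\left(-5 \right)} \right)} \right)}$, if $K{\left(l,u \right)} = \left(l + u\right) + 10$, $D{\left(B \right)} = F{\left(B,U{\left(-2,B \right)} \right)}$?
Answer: $\frac{76176}{625} \approx 121.88$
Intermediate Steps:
$F{\left(E,w \right)} = \frac{w}{5}$
$D{\left(B \right)} = \frac{1}{5 B}$
$T{\left(k \right)} = 2$ ($T{\left(k \right)} = \frac{1}{3} \cdot 6 = 2$)
$q = - \frac{24}{25}$ ($q = -3 + \left(2 - \frac{1}{5 \left(-5\right)}\right) = -3 + \left(2 - \frac{1}{5} \left(- \frac{1}{5}\right)\right) = -3 + \left(2 - - \frac{1}{25}\right) = -3 + \left(2 + \frac{1}{25}\right) = -3 + \frac{51}{25} = - \frac{24}{25} \approx -0.96$)
$K{\left(l,u \right)} = 10 + l + u$
$K^{2}{\left(q,T{\left(r{\left(-5 \right)} \right)} \right)} = \left(10 - \frac{24}{25} + 2\right)^{2} = \left(\frac{276}{25}\right)^{2} = \frac{76176}{625}$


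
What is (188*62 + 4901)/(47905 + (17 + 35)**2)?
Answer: 16557/50609 ≈ 0.32716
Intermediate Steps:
(188*62 + 4901)/(47905 + (17 + 35)**2) = (11656 + 4901)/(47905 + 52**2) = 16557/(47905 + 2704) = 16557/50609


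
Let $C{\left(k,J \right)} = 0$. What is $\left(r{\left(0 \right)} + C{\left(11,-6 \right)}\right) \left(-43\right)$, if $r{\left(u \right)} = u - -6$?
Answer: $-258$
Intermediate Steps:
$r{\left(u \right)} = 6 + u$ ($r{\left(u \right)} = u + 6 = 6 + u$)
$\left(r{\left(0 \right)} + C{\left(11,-6 \right)}\right) \left(-43\right) = \left(\left(6 + 0\right) + 0\right) \left(-43\right) = \left(6 + 0\right) \left(-43\right) = 6 \left(-43\right) = -258$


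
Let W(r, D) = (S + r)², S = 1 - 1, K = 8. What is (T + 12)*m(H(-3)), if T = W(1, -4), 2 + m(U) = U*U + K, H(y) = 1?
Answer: 91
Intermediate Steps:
S = 0
W(r, D) = r² (W(r, D) = (0 + r)² = r²)
m(U) = 6 + U² (m(U) = -2 + (U*U + 8) = -2 + (U² + 8) = -2 + (8 + U²) = 6 + U²)
T = 1 (T = 1² = 1)
(T + 12)*m(H(-3)) = (1 + 12)*(6 + 1²) = 13*(6 + 1) = 13*7 = 91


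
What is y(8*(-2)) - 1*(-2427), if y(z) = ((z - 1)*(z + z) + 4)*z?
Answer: -6341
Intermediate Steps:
y(z) = z*(4 + 2*z*(-1 + z)) (y(z) = ((-1 + z)*(2*z) + 4)*z = (2*z*(-1 + z) + 4)*z = (4 + 2*z*(-1 + z))*z = z*(4 + 2*z*(-1 + z)))
y(8*(-2)) - 1*(-2427) = 2*(8*(-2))*(2 + (8*(-2))² - 8*(-2)) - 1*(-2427) = 2*(-16)*(2 + (-16)² - 1*(-16)) + 2427 = 2*(-16)*(2 + 256 + 16) + 2427 = 2*(-16)*274 + 2427 = -8768 + 2427 = -6341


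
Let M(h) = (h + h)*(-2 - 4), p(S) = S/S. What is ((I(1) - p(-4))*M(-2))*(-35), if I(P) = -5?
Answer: 5040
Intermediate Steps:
p(S) = 1
M(h) = -12*h (M(h) = (2*h)*(-6) = -12*h)
((I(1) - p(-4))*M(-2))*(-35) = ((-5 - 1*1)*(-12*(-2)))*(-35) = ((-5 - 1)*24)*(-35) = -6*24*(-35) = -144*(-35) = 5040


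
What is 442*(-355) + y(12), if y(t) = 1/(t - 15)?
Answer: -470731/3 ≈ -1.5691e+5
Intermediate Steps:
y(t) = 1/(-15 + t)
442*(-355) + y(12) = 442*(-355) + 1/(-15 + 12) = -156910 + 1/(-3) = -156910 - ⅓ = -470731/3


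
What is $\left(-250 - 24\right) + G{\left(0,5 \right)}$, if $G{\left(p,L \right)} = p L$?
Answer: $-274$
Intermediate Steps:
$G{\left(p,L \right)} = L p$
$\left(-250 - 24\right) + G{\left(0,5 \right)} = \left(-250 - 24\right) + 5 \cdot 0 = \left(-250 - 24\right) + 0 = -274 + 0 = -274$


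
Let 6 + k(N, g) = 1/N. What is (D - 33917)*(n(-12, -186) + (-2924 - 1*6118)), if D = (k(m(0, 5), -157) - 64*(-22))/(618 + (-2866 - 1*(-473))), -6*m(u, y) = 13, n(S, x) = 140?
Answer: 1393435392298/4615 ≈ 3.0194e+8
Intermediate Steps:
m(u, y) = -13/6 (m(u, y) = -⅙*13 = -13/6)
k(N, g) = -6 + 1/N
D = -3644/4615 (D = ((-6 + 1/(-13/6)) - 64*(-22))/(618 + (-2866 - 1*(-473))) = ((-6 - 6/13) + 1408)/(618 + (-2866 + 473)) = (-84/13 + 1408)/(618 - 2393) = (18220/13)/(-1775) = (18220/13)*(-1/1775) = -3644/4615 ≈ -0.78960)
(D - 33917)*(n(-12, -186) + (-2924 - 1*6118)) = (-3644/4615 - 33917)*(140 + (-2924 - 1*6118)) = -156530599*(140 + (-2924 - 6118))/4615 = -156530599*(140 - 9042)/4615 = -156530599/4615*(-8902) = 1393435392298/4615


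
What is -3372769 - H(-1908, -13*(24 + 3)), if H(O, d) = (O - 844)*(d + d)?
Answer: -5304673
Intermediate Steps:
H(O, d) = 2*d*(-844 + O) (H(O, d) = (-844 + O)*(2*d) = 2*d*(-844 + O))
-3372769 - H(-1908, -13*(24 + 3)) = -3372769 - 2*(-13*(24 + 3))*(-844 - 1908) = -3372769 - 2*(-13*27)*(-2752) = -3372769 - 2*(-351)*(-2752) = -3372769 - 1*1931904 = -3372769 - 1931904 = -5304673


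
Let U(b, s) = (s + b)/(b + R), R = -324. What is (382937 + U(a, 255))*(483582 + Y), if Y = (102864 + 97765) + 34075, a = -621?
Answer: 86643447715222/315 ≈ 2.7506e+11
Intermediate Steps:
U(b, s) = (b + s)/(-324 + b) (U(b, s) = (s + b)/(b - 324) = (b + s)/(-324 + b))
Y = 234704 (Y = 200629 + 34075 = 234704)
(382937 + U(a, 255))*(483582 + Y) = (382937 + (-621 + 255)/(-324 - 621))*(483582 + 234704) = (382937 - 366/(-945))*718286 = (382937 - 1/945*(-366))*718286 = (382937 + 122/315)*718286 = (120625277/315)*718286 = 86643447715222/315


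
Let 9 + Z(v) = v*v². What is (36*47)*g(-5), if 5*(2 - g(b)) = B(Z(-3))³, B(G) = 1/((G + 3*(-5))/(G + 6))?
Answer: 16287192/4913 ≈ 3315.1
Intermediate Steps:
Z(v) = -9 + v³ (Z(v) = -9 + v*v² = -9 + v³)
B(G) = (6 + G)/(-15 + G) (B(G) = 1/((G - 15)/(6 + G)) = 1/((-15 + G)/(6 + G)) = (6 + G)/(-15 + G))
g(b) = 9626/4913 (g(b) = 2 - (6 + (-9 + (-3)³))³/(-15 + (-9 + (-3)³))³/5 = 2 - (6 + (-9 - 27))³/(-15 + (-9 - 27))³/5 = 2 - (6 - 36)³/(-15 - 36)³/5 = 2 - (-30/(-51))³/5 = 2 - (-1/51*(-30))³/5 = 2 - (10/17)³/5 = 2 - ⅕*1000/4913 = 2 - 200/4913 = 9626/4913)
(36*47)*g(-5) = (36*47)*(9626/4913) = 1692*(9626/4913) = 16287192/4913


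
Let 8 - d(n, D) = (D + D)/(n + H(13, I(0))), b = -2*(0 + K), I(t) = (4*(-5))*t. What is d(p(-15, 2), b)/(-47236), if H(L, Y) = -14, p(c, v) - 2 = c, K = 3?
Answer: -17/106281 ≈ -0.00015995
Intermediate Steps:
p(c, v) = 2 + c
I(t) = -20*t
b = -6 (b = -2*(0 + 3) = -2*3 = -6)
d(n, D) = 8 - 2*D/(-14 + n) (d(n, D) = 8 - (D + D)/(n - 14) = 8 - 2*D/(-14 + n))
d(p(-15, 2), b)/(-47236) = (2*(-56 - 1*(-6) + 4*(2 - 15))/(-14 + (2 - 15)))/(-47236) = (2*(-56 + 6 + 4*(-13))/(-14 - 13))*(-1/47236) = (2*(-56 + 6 - 52)/(-27))*(-1/47236) = (2*(-1/27)*(-102))*(-1/47236) = (68/9)*(-1/47236) = -17/106281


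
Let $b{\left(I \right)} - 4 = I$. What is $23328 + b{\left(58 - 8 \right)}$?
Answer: $23382$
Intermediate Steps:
$b{\left(I \right)} = 4 + I$
$23328 + b{\left(58 - 8 \right)} = 23328 + \left(4 + \left(58 - 8\right)\right) = 23328 + \left(4 + 50\right) = 23328 + 54 = 23382$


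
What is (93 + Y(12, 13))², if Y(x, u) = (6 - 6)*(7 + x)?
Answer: 8649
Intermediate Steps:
Y(x, u) = 0 (Y(x, u) = 0*(7 + x) = 0)
(93 + Y(12, 13))² = (93 + 0)² = 93² = 8649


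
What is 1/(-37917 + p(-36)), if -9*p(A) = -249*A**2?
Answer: -1/2061 ≈ -0.00048520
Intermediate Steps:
p(A) = 83*A**2/3 (p(A) = -(-83)*A**2/3 = 83*A**2/3)
1/(-37917 + p(-36)) = 1/(-37917 + (83/3)*(-36)**2) = 1/(-37917 + (83/3)*1296) = 1/(-37917 + 35856) = 1/(-2061) = -1/2061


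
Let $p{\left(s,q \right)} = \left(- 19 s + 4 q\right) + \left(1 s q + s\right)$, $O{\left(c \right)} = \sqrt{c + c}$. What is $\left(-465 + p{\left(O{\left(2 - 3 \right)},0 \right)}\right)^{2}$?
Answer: $215577 + 16740 i \sqrt{2} \approx 2.1558 \cdot 10^{5} + 23674.0 i$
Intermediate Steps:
$O{\left(c \right)} = \sqrt{2} \sqrt{c}$ ($O{\left(c \right)} = \sqrt{2 c} = \sqrt{2} \sqrt{c}$)
$p{\left(s,q \right)} = - 18 s + 4 q + q s$ ($p{\left(s,q \right)} = \left(- 19 s + 4 q\right) + \left(s q + s\right) = \left(- 19 s + 4 q\right) + \left(q s + s\right) = \left(- 19 s + 4 q\right) + \left(s + q s\right) = - 18 s + 4 q + q s$)
$\left(-465 + p{\left(O{\left(2 - 3 \right)},0 \right)}\right)^{2} = \left(-465 + \left(- 18 \sqrt{2} \sqrt{2 - 3} + 4 \cdot 0 + 0 \sqrt{2} \sqrt{2 - 3}\right)\right)^{2} = \left(-465 + \left(- 18 \sqrt{2} \sqrt{-1} + 0 + 0 \sqrt{2} \sqrt{-1}\right)\right)^{2} = \left(-465 + \left(- 18 \sqrt{2} i + 0 + 0 \sqrt{2} i\right)\right)^{2} = \left(-465 + \left(- 18 i \sqrt{2} + 0 + 0 i \sqrt{2}\right)\right)^{2} = \left(-465 + \left(- 18 i \sqrt{2} + 0 + 0\right)\right)^{2} = \left(-465 - 18 i \sqrt{2}\right)^{2}$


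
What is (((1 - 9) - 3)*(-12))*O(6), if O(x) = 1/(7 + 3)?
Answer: 66/5 ≈ 13.200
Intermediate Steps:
O(x) = ⅒ (O(x) = 1/10 = ⅒)
(((1 - 9) - 3)*(-12))*O(6) = (((1 - 9) - 3)*(-12))*(⅒) = ((-8 - 3)*(-12))*(⅒) = -11*(-12)*(⅒) = 132*(⅒) = 66/5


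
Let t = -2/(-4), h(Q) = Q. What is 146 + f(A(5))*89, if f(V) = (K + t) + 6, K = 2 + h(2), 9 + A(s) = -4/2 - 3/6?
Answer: 2161/2 ≈ 1080.5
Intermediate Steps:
A(s) = -23/2 (A(s) = -9 + (-4/2 - 3/6) = -9 + (-4*½ - 3*⅙) = -9 + (-2 - ½) = -9 - 5/2 = -23/2)
t = ½ (t = -2*(-¼) = ½ ≈ 0.50000)
K = 4 (K = 2 + 2 = 4)
f(V) = 21/2 (f(V) = (4 + ½) + 6 = 9/2 + 6 = 21/2)
146 + f(A(5))*89 = 146 + (21/2)*89 = 146 + 1869/2 = 2161/2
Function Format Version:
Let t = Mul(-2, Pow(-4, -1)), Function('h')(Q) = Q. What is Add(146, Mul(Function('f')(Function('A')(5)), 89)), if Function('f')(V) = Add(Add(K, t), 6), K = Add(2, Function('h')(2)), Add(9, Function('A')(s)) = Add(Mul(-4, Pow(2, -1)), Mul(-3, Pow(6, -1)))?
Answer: Rational(2161, 2) ≈ 1080.5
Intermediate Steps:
Function('A')(s) = Rational(-23, 2) (Function('A')(s) = Add(-9, Add(Mul(-4, Pow(2, -1)), Mul(-3, Pow(6, -1)))) = Add(-9, Add(Mul(-4, Rational(1, 2)), Mul(-3, Rational(1, 6)))) = Add(-9, Add(-2, Rational(-1, 2))) = Add(-9, Rational(-5, 2)) = Rational(-23, 2))
t = Rational(1, 2) (t = Mul(-2, Rational(-1, 4)) = Rational(1, 2) ≈ 0.50000)
K = 4 (K = Add(2, 2) = 4)
Function('f')(V) = Rational(21, 2) (Function('f')(V) = Add(Add(4, Rational(1, 2)), 6) = Add(Rational(9, 2), 6) = Rational(21, 2))
Add(146, Mul(Function('f')(Function('A')(5)), 89)) = Add(146, Mul(Rational(21, 2), 89)) = Add(146, Rational(1869, 2)) = Rational(2161, 2)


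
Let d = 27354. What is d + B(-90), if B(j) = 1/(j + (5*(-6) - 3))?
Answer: 3364541/123 ≈ 27354.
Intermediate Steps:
B(j) = 1/(-33 + j) (B(j) = 1/(j + (-30 - 3)) = 1/(j - 33) = 1/(-33 + j))
d + B(-90) = 27354 + 1/(-33 - 90) = 27354 + 1/(-123) = 27354 - 1/123 = 3364541/123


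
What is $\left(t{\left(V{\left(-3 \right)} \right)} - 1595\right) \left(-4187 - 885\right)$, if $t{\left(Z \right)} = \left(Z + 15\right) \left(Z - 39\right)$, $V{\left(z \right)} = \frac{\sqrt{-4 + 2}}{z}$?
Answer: $\frac{99522784}{9} - 40576 i \sqrt{2} \approx 1.1058 \cdot 10^{7} - 57383.0 i$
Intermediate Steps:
$V{\left(z \right)} = \frac{i \sqrt{2}}{z}$ ($V{\left(z \right)} = \frac{\sqrt{-2}}{z} = \frac{i \sqrt{2}}{z}$)
$t{\left(Z \right)} = \left(-39 + Z\right) \left(15 + Z\right)$ ($t{\left(Z \right)} = \left(15 + Z\right) \left(-39 + Z\right) = \left(-39 + Z\right) \left(15 + Z\right)$)
$\left(t{\left(V{\left(-3 \right)} \right)} - 1595\right) \left(-4187 - 885\right) = \left(\left(-585 + \left(\frac{i \sqrt{2}}{-3}\right)^{2} - 24 \frac{i \sqrt{2}}{-3}\right) - 1595\right) \left(-4187 - 885\right) = \left(\left(-585 + \left(i \sqrt{2} \left(- \frac{1}{3}\right)\right)^{2} - 24 i \sqrt{2} \left(- \frac{1}{3}\right)\right) - 1595\right) \left(-5072\right) = \left(\left(-585 + \left(- \frac{i \sqrt{2}}{3}\right)^{2} - 24 \left(- \frac{i \sqrt{2}}{3}\right)\right) - 1595\right) \left(-5072\right) = \left(\left(-585 - \frac{2}{9} + 8 i \sqrt{2}\right) - 1595\right) \left(-5072\right) = \left(\left(- \frac{5267}{9} + 8 i \sqrt{2}\right) - 1595\right) \left(-5072\right) = \left(- \frac{19622}{9} + 8 i \sqrt{2}\right) \left(-5072\right) = \frac{99522784}{9} - 40576 i \sqrt{2}$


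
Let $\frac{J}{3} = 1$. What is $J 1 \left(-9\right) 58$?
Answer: $-1566$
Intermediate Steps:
$J = 3$ ($J = 3 \cdot 1 = 3$)
$J 1 \left(-9\right) 58 = 3 \cdot 1 \left(-9\right) 58 = 3 \left(-9\right) 58 = \left(-27\right) 58 = -1566$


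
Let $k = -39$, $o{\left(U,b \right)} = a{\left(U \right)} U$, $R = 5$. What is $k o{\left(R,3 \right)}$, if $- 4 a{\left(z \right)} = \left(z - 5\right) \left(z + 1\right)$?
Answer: $0$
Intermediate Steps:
$a{\left(z \right)} = - \frac{\left(1 + z\right) \left(-5 + z\right)}{4}$ ($a{\left(z \right)} = - \frac{\left(z - 5\right) \left(z + 1\right)}{4} = - \frac{\left(-5 + z\right) \left(1 + z\right)}{4} = - \frac{\left(1 + z\right) \left(-5 + z\right)}{4}$)
$o{\left(U,b \right)} = U \left(\frac{5}{4} + U - \frac{U^{2}}{4}\right)$ ($o{\left(U,b \right)} = \left(\frac{5}{4} + U - \frac{U^{2}}{4}\right) U = U \left(\frac{5}{4} + U - \frac{U^{2}}{4}\right)$)
$k o{\left(R,3 \right)} = - 39 \cdot \frac{1}{4} \cdot 5 \left(5 - 5^{2} + 4 \cdot 5\right) = - 39 \cdot \frac{1}{4} \cdot 5 \left(5 - 25 + 20\right) = - 39 \cdot \frac{1}{4} \cdot 5 \cdot 0 = \left(-39\right) 0 = 0$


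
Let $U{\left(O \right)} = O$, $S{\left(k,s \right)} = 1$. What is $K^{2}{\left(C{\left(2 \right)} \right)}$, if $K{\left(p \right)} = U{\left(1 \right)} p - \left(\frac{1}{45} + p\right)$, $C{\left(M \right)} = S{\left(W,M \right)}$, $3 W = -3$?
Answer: $\frac{1}{2025} \approx 0.00049383$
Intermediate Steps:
$W = -1$ ($W = \frac{1}{3} \left(-3\right) = -1$)
$C{\left(M \right)} = 1$
$K{\left(p \right)} = - \frac{1}{45}$ ($K{\left(p \right)} = 1 p - \left(\frac{1}{45} + p\right) = p - \left(\frac{1}{45} + p\right) = - \frac{1}{45}$)
$K^{2}{\left(C{\left(2 \right)} \right)} = \left(- \frac{1}{45}\right)^{2} = \frac{1}{2025}$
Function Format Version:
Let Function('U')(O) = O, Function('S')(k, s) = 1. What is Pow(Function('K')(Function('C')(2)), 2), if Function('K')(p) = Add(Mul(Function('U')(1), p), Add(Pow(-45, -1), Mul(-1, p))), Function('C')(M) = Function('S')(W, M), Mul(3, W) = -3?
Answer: Rational(1, 2025) ≈ 0.00049383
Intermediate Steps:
W = -1 (W = Mul(Rational(1, 3), -3) = -1)
Function('C')(M) = 1
Function('K')(p) = Rational(-1, 45) (Function('K')(p) = Add(Mul(1, p), Add(Pow(-45, -1), Mul(-1, p))) = Add(p, Add(Rational(-1, 45), Mul(-1, p))) = Rational(-1, 45))
Pow(Function('K')(Function('C')(2)), 2) = Pow(Rational(-1, 45), 2) = Rational(1, 2025)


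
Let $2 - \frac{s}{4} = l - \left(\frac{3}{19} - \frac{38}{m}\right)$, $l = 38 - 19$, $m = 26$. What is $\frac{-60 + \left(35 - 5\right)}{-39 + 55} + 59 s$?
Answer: $- \frac{8539353}{1976} \approx -4321.5$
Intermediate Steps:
$l = 19$ ($l = 38 - 19 = 19$)
$s = - \frac{18084}{247}$ ($s = 8 - 4 \left(19 - \left(\frac{3}{19} - \frac{38}{26}\right)\right) = 8 - 4 \left(19 - \left(3 \cdot \frac{1}{19} - \frac{19}{13}\right)\right) = 8 - 4 \left(19 - \left(\frac{3}{19} - \frac{19}{13}\right)\right) = 8 - 4 \left(19 - - \frac{322}{247}\right) = 8 - 4 \left(19 + \frac{322}{247}\right) = 8 - \frac{20060}{247} = - \frac{18084}{247} \approx -73.215$)
$\frac{-60 + \left(35 - 5\right)}{-39 + 55} + 59 s = \frac{-60 + \left(35 - 5\right)}{-39 + 55} + 59 \left(- \frac{18084}{247}\right) = \frac{-60 + 30}{16} - \frac{1066956}{247} = \left(-30\right) \frac{1}{16} - \frac{1066956}{247} = - \frac{15}{8} - \frac{1066956}{247} = - \frac{8539353}{1976}$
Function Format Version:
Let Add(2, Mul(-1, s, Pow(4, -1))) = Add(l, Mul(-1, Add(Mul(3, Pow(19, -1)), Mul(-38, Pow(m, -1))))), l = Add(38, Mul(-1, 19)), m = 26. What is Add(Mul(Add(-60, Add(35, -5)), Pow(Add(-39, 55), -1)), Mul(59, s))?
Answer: Rational(-8539353, 1976) ≈ -4321.5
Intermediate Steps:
l = 19 (l = Add(38, -19) = 19)
s = Rational(-18084, 247) (s = Add(8, Mul(-4, Add(19, Mul(-1, Add(Mul(3, Pow(19, -1)), Mul(-38, Pow(26, -1))))))) = Add(8, Mul(-4, Add(19, Mul(-1, Add(Mul(3, Rational(1, 19)), Mul(-38, Rational(1, 26))))))) = Add(8, Mul(-4, Add(19, Mul(-1, Add(Rational(3, 19), Rational(-19, 13)))))) = Add(8, Mul(-4, Add(19, Mul(-1, Rational(-322, 247))))) = Add(8, Mul(-4, Add(19, Rational(322, 247)))) = Add(8, Mul(-4, Rational(5015, 247))) = Add(8, Rational(-20060, 247)) = Rational(-18084, 247) ≈ -73.215)
Add(Mul(Add(-60, Add(35, -5)), Pow(Add(-39, 55), -1)), Mul(59, s)) = Add(Mul(Add(-60, Add(35, -5)), Pow(Add(-39, 55), -1)), Mul(59, Rational(-18084, 247))) = Add(Mul(Add(-60, 30), Pow(16, -1)), Rational(-1066956, 247)) = Add(Mul(-30, Rational(1, 16)), Rational(-1066956, 247)) = Add(Rational(-15, 8), Rational(-1066956, 247)) = Rational(-8539353, 1976)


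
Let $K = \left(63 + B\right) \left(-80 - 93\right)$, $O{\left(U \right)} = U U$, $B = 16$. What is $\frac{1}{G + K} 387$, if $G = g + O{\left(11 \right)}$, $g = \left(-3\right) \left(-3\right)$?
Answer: $- \frac{387}{13537} \approx -0.028588$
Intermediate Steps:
$O{\left(U \right)} = U^{2}$
$g = 9$
$G = 130$ ($G = 9 + 11^{2} = 9 + 121 = 130$)
$K = -13667$ ($K = \left(63 + 16\right) \left(-80 - 93\right) = 79 \left(-173\right) = -13667$)
$\frac{1}{G + K} 387 = \frac{1}{130 - 13667} \cdot 387 = \frac{1}{-13537} \cdot 387 = \left(- \frac{1}{13537}\right) 387 = - \frac{387}{13537}$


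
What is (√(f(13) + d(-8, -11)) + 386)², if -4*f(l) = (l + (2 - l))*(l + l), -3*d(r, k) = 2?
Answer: (1158 + I*√123)²/9 ≈ 1.4898e+5 + 2854.0*I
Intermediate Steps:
d(r, k) = -⅔ (d(r, k) = -⅓*2 = -⅔)
f(l) = -l (f(l) = -(l + (2 - l))*(l + l)/4 = -2*l/2 = -l)
(√(f(13) + d(-8, -11)) + 386)² = (√(-1*13 - ⅔) + 386)² = (√(-13 - ⅔) + 386)² = (√(-41/3) + 386)² = (I*√123/3 + 386)² = (386 + I*√123/3)²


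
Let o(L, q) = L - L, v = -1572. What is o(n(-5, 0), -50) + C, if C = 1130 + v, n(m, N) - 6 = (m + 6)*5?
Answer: -442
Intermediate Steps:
n(m, N) = 36 + 5*m (n(m, N) = 6 + (m + 6)*5 = 6 + (6 + m)*5 = 6 + (30 + 5*m) = 36 + 5*m)
o(L, q) = 0
C = -442 (C = 1130 - 1572 = -442)
o(n(-5, 0), -50) + C = 0 - 442 = -442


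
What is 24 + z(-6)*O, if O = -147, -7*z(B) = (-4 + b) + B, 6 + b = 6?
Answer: -186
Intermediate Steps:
b = 0 (b = -6 + 6 = 0)
z(B) = 4/7 - B/7 (z(B) = -((-4 + 0) + B)/7 = -(-4 + B)/7 = 4/7 - B/7)
24 + z(-6)*O = 24 + (4/7 - ⅐*(-6))*(-147) = 24 + (4/7 + 6/7)*(-147) = 24 + (10/7)*(-147) = 24 - 210 = -186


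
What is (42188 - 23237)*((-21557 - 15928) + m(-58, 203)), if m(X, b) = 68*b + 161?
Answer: -445727520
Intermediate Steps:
m(X, b) = 161 + 68*b
(42188 - 23237)*((-21557 - 15928) + m(-58, 203)) = (42188 - 23237)*((-21557 - 15928) + (161 + 68*203)) = 18951*(-37485 + (161 + 13804)) = 18951*(-37485 + 13965) = 18951*(-23520) = -445727520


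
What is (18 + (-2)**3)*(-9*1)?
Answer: -90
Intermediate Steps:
(18 + (-2)**3)*(-9*1) = (18 - 8)*(-9) = 10*(-9) = -90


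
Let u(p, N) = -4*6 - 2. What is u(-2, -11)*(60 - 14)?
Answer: -1196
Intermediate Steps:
u(p, N) = -26 (u(p, N) = -24 - 2 = -26)
u(-2, -11)*(60 - 14) = -26*(60 - 14) = -26*46 = -1196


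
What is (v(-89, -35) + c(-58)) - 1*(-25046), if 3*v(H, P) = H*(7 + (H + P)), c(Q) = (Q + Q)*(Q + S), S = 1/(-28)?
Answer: 246744/7 ≈ 35249.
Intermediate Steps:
S = -1/28 ≈ -0.035714
c(Q) = 2*Q*(-1/28 + Q) (c(Q) = (Q + Q)*(Q - 1/28) = (2*Q)*(-1/28 + Q) = 2*Q*(-1/28 + Q))
v(H, P) = H*(7 + H + P)/3 (v(H, P) = (H*(7 + (H + P)))/3 = (H*(7 + H + P))/3 = H*(7 + H + P)/3)
(v(-89, -35) + c(-58)) - 1*(-25046) = ((1/3)*(-89)*(7 - 89 - 35) + (1/14)*(-58)*(-1 + 28*(-58))) - 1*(-25046) = ((1/3)*(-89)*(-117) + (1/14)*(-58)*(-1 - 1624)) + 25046 = (3471 + (1/14)*(-58)*(-1625)) + 25046 = (3471 + 47125/7) + 25046 = 71422/7 + 25046 = 246744/7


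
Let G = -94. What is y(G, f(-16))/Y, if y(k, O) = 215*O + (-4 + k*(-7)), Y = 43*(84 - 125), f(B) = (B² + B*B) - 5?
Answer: -109659/1763 ≈ -62.200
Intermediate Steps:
f(B) = -5 + 2*B² (f(B) = (B² + B²) - 5 = 2*B² - 5 = -5 + 2*B²)
Y = -1763 (Y = 43*(-41) = -1763)
y(k, O) = -4 - 7*k + 215*O (y(k, O) = 215*O + (-4 - 7*k) = -4 - 7*k + 215*O)
y(G, f(-16))/Y = (-4 - 7*(-94) + 215*(-5 + 2*(-16)²))/(-1763) = (-4 + 658 + 215*(-5 + 2*256))*(-1/1763) = (-4 + 658 + 215*(-5 + 512))*(-1/1763) = (-4 + 658 + 215*507)*(-1/1763) = (-4 + 658 + 109005)*(-1/1763) = 109659*(-1/1763) = -109659/1763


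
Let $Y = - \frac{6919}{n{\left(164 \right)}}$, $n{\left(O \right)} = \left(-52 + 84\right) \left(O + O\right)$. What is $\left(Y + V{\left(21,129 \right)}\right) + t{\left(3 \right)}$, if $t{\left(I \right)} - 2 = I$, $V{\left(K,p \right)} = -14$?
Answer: $- \frac{101383}{10496} \approx -9.6592$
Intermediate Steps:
$n{\left(O \right)} = 64 O$ ($n{\left(O \right)} = 32 \cdot 2 O = 64 O$)
$t{\left(I \right)} = 2 + I$
$Y = - \frac{6919}{10496}$ ($Y = - \frac{6919}{64 \cdot 164} = - \frac{6919}{10496} \approx -0.6592$)
$\left(Y + V{\left(21,129 \right)}\right) + t{\left(3 \right)} = \left(- \frac{6919}{10496} - 14\right) + \left(2 + 3\right) = - \frac{153863}{10496} + 5 = - \frac{101383}{10496}$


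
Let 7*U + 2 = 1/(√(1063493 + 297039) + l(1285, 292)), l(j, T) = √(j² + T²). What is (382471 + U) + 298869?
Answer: (1 + 4769378*√1736489 + 9538756*√340133)/(7*(√1736489 + 2*√340133)) ≈ 6.8134e+5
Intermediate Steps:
l(j, T) = √(T² + j²)
U = -2/7 + 1/(7*(√1736489 + 2*√340133)) (U = -2/7 + 1/(7*(√(1063493 + 297039) + √(292² + 1285²))) = -2/7 + 1/(7*(√1360532 + √(85264 + 1651225))) = -2/7 + 1/(7*(2*√340133 + √1736489)) = -2/7 + 1/(7*(√1736489 + 2*√340133)) ≈ -0.28566)
(382471 + U) + 298869 = (382471 + (1 - 4*√340133 - 2*√1736489)/(7*(√1736489 + 2*√340133))) + 298869 = 681340 + (1 - 4*√340133 - 2*√1736489)/(7*(√1736489 + 2*√340133))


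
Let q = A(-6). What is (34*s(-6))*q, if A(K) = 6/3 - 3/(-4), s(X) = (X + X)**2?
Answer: 13464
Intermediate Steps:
s(X) = 4*X**2 (s(X) = (2*X)**2 = 4*X**2)
A(K) = 11/4 (A(K) = 6*(1/3) - 3*(-1/4) = 2 + 3/4 = 11/4)
q = 11/4 ≈ 2.7500
(34*s(-6))*q = (34*(4*(-6)**2))*(11/4) = (34*(4*36))*(11/4) = (34*144)*(11/4) = 4896*(11/4) = 13464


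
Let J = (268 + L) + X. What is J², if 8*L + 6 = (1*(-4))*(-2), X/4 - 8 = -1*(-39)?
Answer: 3330625/16 ≈ 2.0816e+5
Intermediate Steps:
X = 188 (X = 32 + 4*(-1*(-39)) = 32 + 4*39 = 32 + 156 = 188)
L = ¼ (L = -¾ + ((1*(-4))*(-2))/8 = -¾ + (-4*(-2))/8 = -¾ + (⅛)*8 = -¾ + 1 = ¼ ≈ 0.25000)
J = 1825/4 (J = (268 + ¼) + 188 = 1073/4 + 188 = 1825/4 ≈ 456.25)
J² = (1825/4)² = 3330625/16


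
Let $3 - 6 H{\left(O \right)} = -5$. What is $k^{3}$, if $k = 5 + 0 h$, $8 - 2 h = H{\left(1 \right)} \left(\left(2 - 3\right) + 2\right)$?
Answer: $125$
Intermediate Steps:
$H{\left(O \right)} = \frac{4}{3}$ ($H{\left(O \right)} = \frac{1}{2} - - \frac{5}{6} = \frac{1}{2} + \frac{5}{6} = \frac{4}{3}$)
$h = \frac{10}{3}$ ($h = 4 - \frac{\frac{4}{3} \left(\left(2 - 3\right) + 2\right)}{2} = 4 - \frac{\frac{4}{3} \left(-1 + 2\right)}{2} = 4 - \frac{\frac{4}{3} \cdot 1}{2} = 4 - \frac{2}{3} = \frac{10}{3} \approx 3.3333$)
$k = 5$ ($k = 5 + 0 \cdot \frac{10}{3} = 5 + 0 = 5$)
$k^{3} = 5^{3} = 125$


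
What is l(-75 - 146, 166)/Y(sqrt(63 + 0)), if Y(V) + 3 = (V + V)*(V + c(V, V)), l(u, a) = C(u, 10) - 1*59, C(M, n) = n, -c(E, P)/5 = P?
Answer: 49/507 ≈ 0.096647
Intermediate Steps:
c(E, P) = -5*P
l(u, a) = -49 (l(u, a) = 10 - 1*59 = 10 - 59 = -49)
Y(V) = -3 - 8*V**2 (Y(V) = -3 + (V + V)*(V - 5*V) = -3 + (2*V)*(-4*V) = -3 - 8*V**2)
l(-75 - 146, 166)/Y(sqrt(63 + 0)) = -49/(-3 - 8*(sqrt(63 + 0))**2) = -49/(-3 - 8*(sqrt(63))**2) = -49/(-3 - 8*(3*sqrt(7))**2) = -49/(-3 - 8*63) = -49/(-3 - 504) = -49/(-507) = -49*(-1/507) = 49/507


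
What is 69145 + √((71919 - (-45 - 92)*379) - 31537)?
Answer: 69145 + √92305 ≈ 69449.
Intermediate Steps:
69145 + √((71919 - (-45 - 92)*379) - 31537) = 69145 + √((71919 - (-137)*379) - 31537) = 69145 + √((71919 - 1*(-51923)) - 31537) = 69145 + √((71919 + 51923) - 31537) = 69145 + √(123842 - 31537) = 69145 + √92305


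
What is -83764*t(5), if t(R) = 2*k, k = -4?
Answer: 670112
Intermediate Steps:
t(R) = -8 (t(R) = 2*(-4) = -8)
-83764*t(5) = -83764*(-8) = 670112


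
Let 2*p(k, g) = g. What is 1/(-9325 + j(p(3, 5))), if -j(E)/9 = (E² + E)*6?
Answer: -2/19595 ≈ -0.00010207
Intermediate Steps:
p(k, g) = g/2
j(E) = -54*E - 54*E² (j(E) = -9*(E² + E)*6 = -9*(E + E²)*6 = -9*(6*E + 6*E²) = -54*E - 54*E²)
1/(-9325 + j(p(3, 5))) = 1/(-9325 - 54*(½)*5*(1 + (½)*5)) = 1/(-9325 - 54*5/2*(1 + 5/2)) = 1/(-9325 - 54*5/2*7/2) = 1/(-9325 - 945/2) = 1/(-19595/2) = -2/19595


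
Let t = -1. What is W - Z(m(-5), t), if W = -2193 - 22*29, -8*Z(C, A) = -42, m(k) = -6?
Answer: -11345/4 ≈ -2836.3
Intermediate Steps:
Z(C, A) = 21/4 (Z(C, A) = -⅛*(-42) = 21/4)
W = -2831 (W = -2193 - 638 = -2831)
W - Z(m(-5), t) = -2831 - 1*21/4 = -2831 - 21/4 = -11345/4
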